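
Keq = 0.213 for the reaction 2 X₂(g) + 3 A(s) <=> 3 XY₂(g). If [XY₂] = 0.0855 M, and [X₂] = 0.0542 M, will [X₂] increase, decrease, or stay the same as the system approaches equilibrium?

stay the same

(A is a pure solid — omitted from Q.)
Q = [XY₂]³ / [X₂]² = (0.0855)³ / (0.0542)² = 0.213
Q = 0.213 = Keq; the system is at equilibrium.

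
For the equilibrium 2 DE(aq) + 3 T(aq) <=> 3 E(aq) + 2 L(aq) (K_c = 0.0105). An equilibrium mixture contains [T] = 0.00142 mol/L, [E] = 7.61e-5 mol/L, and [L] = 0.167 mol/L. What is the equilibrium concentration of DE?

[DE] = 0.0202 mol/L

At equilibrium, K_c = [E]³·[L]² / ([DE]²·[T]³) = 0.0105.
(7.61e-5)³·(0.167)² / (([DE])²·(0.00142)³) = 0.0105
[DE]² = 4.09e-4 ⇒ [DE] = 0.0202 mol/L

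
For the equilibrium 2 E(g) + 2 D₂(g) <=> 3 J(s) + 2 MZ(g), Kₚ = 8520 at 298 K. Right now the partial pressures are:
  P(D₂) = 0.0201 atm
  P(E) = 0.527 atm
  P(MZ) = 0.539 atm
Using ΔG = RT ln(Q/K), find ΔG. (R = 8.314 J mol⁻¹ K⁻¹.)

ΔG = -2.95 kJ/mol

(J is a pure solid — omitted from Qₚ.)
Qₚ = P(MZ)² / (P(E)²·P(D₂)²) = (0.539)² / ((0.527)²·(0.0201)²) = 2590
ΔG = RT ln(Qₚ/Kₚ) = (8.314 J mol⁻¹ K⁻¹)(298 K) × ln(2590/8520)
   = (2.478 kJ/mol)(-1.191) = -2.95 kJ/mol
ΔG < 0, so the forward reaction is spontaneous (proceeds forward).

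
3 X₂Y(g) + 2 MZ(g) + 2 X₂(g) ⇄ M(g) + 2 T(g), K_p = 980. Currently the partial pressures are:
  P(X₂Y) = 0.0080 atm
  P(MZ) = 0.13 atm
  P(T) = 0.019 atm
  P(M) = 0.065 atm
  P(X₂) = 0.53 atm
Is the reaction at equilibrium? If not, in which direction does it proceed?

to the left

Q_p = P(M)·P(T)² / (P(X₂Y)³·P(MZ)²·P(X₂)²) = (0.065)·(0.019)² / ((0.0080)³·(0.13)²·(0.53)²) = 9700
Q_p = 9700 > K_p = 980, so the reverse reaction proceeds.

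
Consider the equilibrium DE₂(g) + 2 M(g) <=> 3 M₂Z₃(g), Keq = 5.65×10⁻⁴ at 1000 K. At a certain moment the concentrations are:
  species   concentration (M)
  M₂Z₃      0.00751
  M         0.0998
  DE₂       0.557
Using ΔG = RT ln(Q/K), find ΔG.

Q = [M₂Z₃]³ / ([DE₂]·[M]²) = (0.00751)³ / ((0.557)·(0.0998)²) = 7.63×10⁻⁵
ΔG = RT ln(Q/Keq) = (8.314 J mol⁻¹ K⁻¹)(1000 K) × ln(7.63×10⁻⁵/5.65×10⁻⁴)
   = (8.314 kJ/mol)(-2.002) = -16.6 kJ/mol
ΔG < 0, so the forward reaction is spontaneous (proceeds forward).

ΔG = -16.6 kJ/mol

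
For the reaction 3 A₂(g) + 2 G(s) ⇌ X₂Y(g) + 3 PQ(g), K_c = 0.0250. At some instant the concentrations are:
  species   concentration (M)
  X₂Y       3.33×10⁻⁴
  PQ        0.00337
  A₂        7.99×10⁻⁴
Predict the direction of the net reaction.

no net change (already at equilibrium)

(G is a pure solid — omitted from Q_c.)
Q_c = [X₂Y]·[PQ]³ / [A₂]³ = (3.33×10⁻⁴)·(0.00337)³ / (7.99×10⁻⁴)³ = 0.0250
Q_c = 0.0250 = K_c, so the system is already at equilibrium.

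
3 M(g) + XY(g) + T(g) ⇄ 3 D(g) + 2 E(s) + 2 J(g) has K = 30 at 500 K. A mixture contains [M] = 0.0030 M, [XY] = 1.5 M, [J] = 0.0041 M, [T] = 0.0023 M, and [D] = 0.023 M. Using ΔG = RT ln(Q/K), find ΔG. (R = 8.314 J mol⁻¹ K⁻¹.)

(E is a pure solid — omitted from Q.)
Q = [D]³·[J]² / ([M]³·[XY]·[T]) = (0.023)³·(0.0041)² / ((0.0030)³·(1.5)·(0.0023)) = 2.20
ΔG = RT ln(Q/K) = (8.314 J mol⁻¹ K⁻¹)(500 K) × ln(2.20/30)
   = (4.157 kJ/mol)(-2.613) = -10.9 kJ/mol
ΔG < 0, so the forward reaction is spontaneous (proceeds forward).

ΔG = -10.9 kJ/mol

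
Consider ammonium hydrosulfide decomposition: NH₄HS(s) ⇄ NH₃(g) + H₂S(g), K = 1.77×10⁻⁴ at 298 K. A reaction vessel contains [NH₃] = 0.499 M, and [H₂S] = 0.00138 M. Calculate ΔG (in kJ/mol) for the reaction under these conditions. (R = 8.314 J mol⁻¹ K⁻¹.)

ΔG = 3.37 kJ/mol

(NH₄HS is a pure solid — omitted from Q.)
Q = [NH₃]·[H₂S] = (0.499)·(0.00138) = 6.89×10⁻⁴
ΔG = RT ln(Q/K) = (8.314 J mol⁻¹ K⁻¹)(298 K) × ln(6.89×10⁻⁴/1.77×10⁻⁴)
   = (2.478 kJ/mol)(1.359) = 3.37 kJ/mol
ΔG > 0, so the forward reaction is non-spontaneous (proceeds in reverse).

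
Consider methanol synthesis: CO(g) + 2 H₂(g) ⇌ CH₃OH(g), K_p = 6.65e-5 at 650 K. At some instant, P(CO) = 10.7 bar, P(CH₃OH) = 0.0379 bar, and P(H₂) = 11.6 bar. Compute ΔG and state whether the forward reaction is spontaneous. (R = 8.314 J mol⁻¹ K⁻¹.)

ΔG = -5.01 kJ/mol; the forward reaction is spontaneous

Q_p = P(CH₃OH) / (P(CO)·P(H₂)²) = (0.0379) / ((10.7)·(11.6)²) = 2.63e-5
ΔG = RT ln(Q_p/K_p) = (8.314 J mol⁻¹ K⁻¹)(650 K) × ln(2.63e-5/6.65e-5)
   = (5.404 kJ/mol)(-0.9276) = -5.01 kJ/mol
ΔG < 0, so the forward reaction is spontaneous (proceeds forward).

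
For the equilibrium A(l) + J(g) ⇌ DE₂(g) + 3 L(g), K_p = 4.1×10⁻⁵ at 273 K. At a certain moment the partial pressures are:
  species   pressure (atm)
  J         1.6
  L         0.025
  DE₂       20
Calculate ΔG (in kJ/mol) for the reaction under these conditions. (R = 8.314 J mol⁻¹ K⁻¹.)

ΔG = 3.54 kJ/mol

(A is a pure liquid — omitted from Q_p.)
Q_p = P(DE₂)·P(L)³ / P(J) = (20)·(0.025)³ / (1.6) = 1.95×10⁻⁴
ΔG = RT ln(Q_p/K_p) = (8.314 J mol⁻¹ K⁻¹)(273 K) × ln(1.95×10⁻⁴/4.1×10⁻⁵)
   = (2.270 kJ/mol)(1.559) = 3.54 kJ/mol
ΔG > 0, so the forward reaction is non-spontaneous (proceeds in reverse).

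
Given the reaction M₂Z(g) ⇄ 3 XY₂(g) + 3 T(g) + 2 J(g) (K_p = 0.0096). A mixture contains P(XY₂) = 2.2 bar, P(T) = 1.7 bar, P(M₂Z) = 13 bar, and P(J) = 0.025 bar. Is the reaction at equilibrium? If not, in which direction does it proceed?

toward products

Q_p = P(XY₂)³·P(T)³·P(J)² / P(M₂Z) = (2.2)³·(1.7)³·(0.025)² / (13) = 0.0025
Q_p = 0.0025 < K_p = 0.0096, so the forward reaction proceeds.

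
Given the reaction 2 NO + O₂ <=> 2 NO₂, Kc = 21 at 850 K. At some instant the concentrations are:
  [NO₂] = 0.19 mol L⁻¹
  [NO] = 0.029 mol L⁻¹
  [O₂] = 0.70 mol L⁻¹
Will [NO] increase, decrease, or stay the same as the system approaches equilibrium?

increase

Qc = [NO₂]² / ([NO]²·[O₂]) = (0.19)² / ((0.029)²·(0.70)) = 61
Qc = 61 > Kc = 21: net reverse reaction.
NO is a reactant, so it increases.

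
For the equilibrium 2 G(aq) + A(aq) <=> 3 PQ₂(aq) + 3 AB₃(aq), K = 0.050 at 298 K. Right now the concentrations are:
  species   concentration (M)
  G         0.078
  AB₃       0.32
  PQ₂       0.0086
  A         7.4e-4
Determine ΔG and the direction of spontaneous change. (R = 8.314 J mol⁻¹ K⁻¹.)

ΔG = -5.90 kJ/mol; the forward reaction is spontaneous

Q = [PQ₂]³·[AB₃]³ / ([G]²·[A]) = (0.0086)³·(0.32)³ / ((0.078)²·(7.4e-4)) = 0.00463
ΔG = RT ln(Q/K) = (8.314 J mol⁻¹ K⁻¹)(298 K) × ln(0.00463/0.050)
   = (2.478 kJ/mol)(-2.379) = -5.90 kJ/mol
ΔG < 0, so the forward reaction is spontaneous (proceeds forward).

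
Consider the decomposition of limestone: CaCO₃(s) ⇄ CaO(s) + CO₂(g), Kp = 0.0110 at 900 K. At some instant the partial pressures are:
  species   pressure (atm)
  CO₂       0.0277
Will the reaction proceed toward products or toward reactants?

(CaCO₃, CaO are pure solids — omitted from Qp.)
Qp = P(CO₂) = 0.0277
Qp = 0.0277 > Kp = 0.0110, so the reverse reaction proceeds.

to the left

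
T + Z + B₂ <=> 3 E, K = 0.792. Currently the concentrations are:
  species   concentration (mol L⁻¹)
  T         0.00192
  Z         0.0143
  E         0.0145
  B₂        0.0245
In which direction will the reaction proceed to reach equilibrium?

Q = [E]³ / ([T]·[Z]·[B₂]) = (0.0145)³ / ((0.00192)·(0.0143)·(0.0245)) = 4.53
Q = 4.53 > K = 0.792, so the reverse reaction proceeds.

to the left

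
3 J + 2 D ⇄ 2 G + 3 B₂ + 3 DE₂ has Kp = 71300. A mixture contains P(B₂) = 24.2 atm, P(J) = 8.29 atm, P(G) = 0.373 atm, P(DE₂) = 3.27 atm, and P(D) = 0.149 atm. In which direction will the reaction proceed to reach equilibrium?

toward products

Qp = P(G)²·P(B₂)³·P(DE₂)³ / (P(J)³·P(D)²) = (0.373)²·(24.2)³·(3.27)³ / ((8.29)³·(0.149)²) = 5450
Qp = 5450 < Kp = 71300, so the forward reaction proceeds.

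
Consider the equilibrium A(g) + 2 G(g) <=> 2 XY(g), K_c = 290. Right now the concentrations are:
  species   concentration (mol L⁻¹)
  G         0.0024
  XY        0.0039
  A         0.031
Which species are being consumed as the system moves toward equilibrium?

Q_c = [XY]² / ([A]·[G]²) = (0.0039)² / ((0.031)·(0.0024)²) = 85
Q_c = 85 < K_c = 290: net forward reaction.

A, G (reactants)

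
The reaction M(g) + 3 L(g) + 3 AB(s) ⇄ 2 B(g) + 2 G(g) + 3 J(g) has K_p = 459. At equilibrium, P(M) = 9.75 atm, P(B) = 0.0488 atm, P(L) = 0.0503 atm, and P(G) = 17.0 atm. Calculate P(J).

(AB is a pure solid — omitted from K_p.)
At equilibrium, K_p = P(B)²·P(G)²·P(J)³ / (P(M)·P(L)³) = 459.
(0.0488)²·(17.0)²·(P(J))³ / ((9.75)·(0.0503)³) = 459
P(J)³ = 0.828 ⇒ P(J) = 0.939 atm

P(J) = 0.939 atm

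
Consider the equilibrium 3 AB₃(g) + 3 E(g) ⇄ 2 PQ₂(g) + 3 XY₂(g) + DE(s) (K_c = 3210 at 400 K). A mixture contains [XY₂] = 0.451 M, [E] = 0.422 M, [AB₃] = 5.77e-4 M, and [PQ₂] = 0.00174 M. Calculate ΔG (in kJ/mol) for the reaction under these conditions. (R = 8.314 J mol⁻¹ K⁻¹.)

ΔG = 5.95 kJ/mol

(DE is a pure solid — omitted from Q_c.)
Q_c = [PQ₂]²·[XY₂]³ / ([AB₃]³·[E]³) = (0.00174)²·(0.451)³ / ((5.77e-4)³·(0.422)³) = 19200
ΔG = RT ln(Q_c/K_c) = (8.314 J mol⁻¹ K⁻¹)(400 K) × ln(19200/3210)
   = (3.326 kJ/mol)(1.789) = 5.95 kJ/mol
ΔG > 0, so the forward reaction is non-spontaneous (proceeds in reverse).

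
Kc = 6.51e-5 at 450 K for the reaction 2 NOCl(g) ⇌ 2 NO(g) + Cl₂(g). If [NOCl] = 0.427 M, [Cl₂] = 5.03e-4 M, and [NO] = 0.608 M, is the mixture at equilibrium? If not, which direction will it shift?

no; Q > K, reaction proceeds in reverse

Qc = [NO]²·[Cl₂] / [NOCl]² = (0.608)²·(5.03e-4) / (0.427)² = 0.00102
Qc = 0.00102 > Kc = 6.51e-5: net reverse reaction.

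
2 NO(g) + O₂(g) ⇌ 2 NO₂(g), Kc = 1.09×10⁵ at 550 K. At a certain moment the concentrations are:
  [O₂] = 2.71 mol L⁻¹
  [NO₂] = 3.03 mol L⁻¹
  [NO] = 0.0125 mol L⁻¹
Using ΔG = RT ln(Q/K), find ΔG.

Qc = [NO₂]² / ([NO]²·[O₂]) = (3.03)² / ((0.0125)²·(2.71)) = 21700
ΔG = RT ln(Qc/Kc) = (8.314 J mol⁻¹ K⁻¹)(550 K) × ln(21700/1.09×10⁵)
   = (4.573 kJ/mol)(-1.614) = -7.38 kJ/mol
ΔG < 0, so the forward reaction is spontaneous (proceeds forward).

ΔG = -7.38 kJ/mol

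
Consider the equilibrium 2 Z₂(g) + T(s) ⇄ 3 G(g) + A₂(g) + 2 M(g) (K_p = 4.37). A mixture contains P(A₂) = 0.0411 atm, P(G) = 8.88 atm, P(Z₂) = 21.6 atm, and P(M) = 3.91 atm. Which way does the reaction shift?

(T is a pure solid — omitted from Q_p.)
Q_p = P(G)³·P(A₂)·P(M)² / P(Z₂)² = (8.88)³·(0.0411)·(3.91)² / (21.6)² = 0.943
Q_p = 0.943 < K_p = 4.37, so the forward reaction proceeds.

to the right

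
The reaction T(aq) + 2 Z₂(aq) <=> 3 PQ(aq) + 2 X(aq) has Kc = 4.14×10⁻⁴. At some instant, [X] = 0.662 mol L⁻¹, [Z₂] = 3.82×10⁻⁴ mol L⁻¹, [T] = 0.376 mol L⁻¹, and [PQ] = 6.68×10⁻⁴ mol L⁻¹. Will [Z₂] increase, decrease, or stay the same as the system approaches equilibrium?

increase

Qc = [PQ]³·[X]² / ([T]·[Z₂]²) = (6.68×10⁻⁴)³·(0.662)² / ((0.376)·(3.82×10⁻⁴)²) = 0.00238
Qc = 0.00238 > Kc = 4.14×10⁻⁴: net reverse reaction.
Z₂ is a reactant, so it increases.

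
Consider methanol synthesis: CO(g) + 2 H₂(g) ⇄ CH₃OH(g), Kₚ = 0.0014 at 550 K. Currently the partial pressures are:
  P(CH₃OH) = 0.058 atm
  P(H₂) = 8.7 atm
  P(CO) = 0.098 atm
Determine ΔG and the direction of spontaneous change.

ΔG = 7.87 kJ/mol; the forward reaction is non-spontaneous

Qₚ = P(CH₃OH) / (P(CO)·P(H₂)²) = (0.058) / ((0.098)·(8.7)²) = 0.00782
ΔG = RT ln(Qₚ/Kₚ) = (8.314 J mol⁻¹ K⁻¹)(550 K) × ln(0.00782/0.0014)
   = (4.573 kJ/mol)(1.720) = 7.87 kJ/mol
ΔG > 0, so the forward reaction is non-spontaneous (proceeds in reverse).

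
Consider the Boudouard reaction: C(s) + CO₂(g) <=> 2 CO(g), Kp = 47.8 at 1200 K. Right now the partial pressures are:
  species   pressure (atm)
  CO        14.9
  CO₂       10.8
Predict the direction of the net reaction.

in the forward direction

(C is a pure solid — omitted from Qp.)
Qp = P(CO)² / P(CO₂) = (14.9)² / (10.8) = 20.6
Qp = 20.6 < Kp = 47.8, so the forward reaction proceeds.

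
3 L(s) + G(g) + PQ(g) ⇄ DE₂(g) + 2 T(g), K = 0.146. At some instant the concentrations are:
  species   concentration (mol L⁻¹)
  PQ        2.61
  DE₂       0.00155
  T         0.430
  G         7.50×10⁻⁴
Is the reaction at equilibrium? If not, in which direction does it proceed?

(L is a pure solid — omitted from Q.)
Q = [DE₂]·[T]² / ([G]·[PQ]) = (0.00155)·(0.430)² / ((7.50×10⁻⁴)·(2.61)) = 0.146
Q = 0.146 = K, so the system is already at equilibrium.

neither direction; the system is at equilibrium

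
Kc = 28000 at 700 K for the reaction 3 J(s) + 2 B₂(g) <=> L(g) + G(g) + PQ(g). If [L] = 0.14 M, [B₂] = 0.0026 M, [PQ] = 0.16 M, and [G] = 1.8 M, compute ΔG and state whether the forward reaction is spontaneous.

ΔG = -9.00 kJ/mol; the forward reaction is spontaneous

(J is a pure solid — omitted from Qc.)
Qc = [L]·[G]·[PQ] / [B₂]² = (0.14)·(1.8)·(0.16) / (0.0026)² = 5960
ΔG = RT ln(Qc/Kc) = (8.314 J mol⁻¹ K⁻¹)(700 K) × ln(5960/28000)
   = (5.820 kJ/mol)(-1.547) = -9.00 kJ/mol
ΔG < 0, so the forward reaction is spontaneous (proceeds forward).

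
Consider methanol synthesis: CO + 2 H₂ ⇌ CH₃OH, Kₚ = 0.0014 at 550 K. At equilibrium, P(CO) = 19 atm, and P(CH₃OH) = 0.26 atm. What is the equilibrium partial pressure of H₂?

P(H₂) = 3.1 atm

At equilibrium, Kₚ = P(CH₃OH) / (P(CO)·P(H₂)²) = 0.0014.
(0.26) / ((19)·(P(H₂))²) = 0.0014
P(H₂)² = 9.77 ⇒ P(H₂) = 3.1 atm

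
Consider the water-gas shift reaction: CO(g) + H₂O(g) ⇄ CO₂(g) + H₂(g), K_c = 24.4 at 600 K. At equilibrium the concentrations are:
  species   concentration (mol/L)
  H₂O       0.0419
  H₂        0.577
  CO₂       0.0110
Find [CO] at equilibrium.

[CO] = 0.00621 mol/L

At equilibrium, K_c = [CO₂]·[H₂] / ([CO]·[H₂O]) = 24.4.
(0.0110)·(0.577) / (([CO])·(0.0419)) = 24.4
[CO] = 0.00621 mol/L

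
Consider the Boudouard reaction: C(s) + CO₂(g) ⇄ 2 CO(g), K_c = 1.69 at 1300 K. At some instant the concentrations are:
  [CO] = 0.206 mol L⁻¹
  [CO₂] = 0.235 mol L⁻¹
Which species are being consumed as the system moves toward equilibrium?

C, CO₂ (reactants)

(C is a pure solid — omitted from Q_c.)
Q_c = [CO]² / [CO₂] = (0.206)² / (0.235) = 0.181
Q_c = 0.181 < K_c = 1.69: net forward reaction.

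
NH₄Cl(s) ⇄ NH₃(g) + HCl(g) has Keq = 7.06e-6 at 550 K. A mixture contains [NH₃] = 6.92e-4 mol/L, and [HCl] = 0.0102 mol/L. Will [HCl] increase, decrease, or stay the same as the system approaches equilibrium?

(NH₄Cl is a pure solid — omitted from Q.)
Q = [NH₃]·[HCl] = (6.92e-4)·(0.0102) = 7.06e-6
Q = 7.06e-6 = Keq; the system is at equilibrium.

stay the same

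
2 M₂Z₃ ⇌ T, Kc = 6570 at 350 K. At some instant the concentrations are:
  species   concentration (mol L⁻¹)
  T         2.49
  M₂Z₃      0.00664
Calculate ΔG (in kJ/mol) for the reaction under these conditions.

Qc = [T] / [M₂Z₃]² = (2.49) / (0.00664)² = 56500
ΔG = RT ln(Qc/Kc) = (8.314 J mol⁻¹ K⁻¹)(350 K) × ln(56500/6570)
   = (2.910 kJ/mol)(2.152) = 6.26 kJ/mol
ΔG > 0, so the forward reaction is non-spontaneous (proceeds in reverse).

ΔG = 6.26 kJ/mol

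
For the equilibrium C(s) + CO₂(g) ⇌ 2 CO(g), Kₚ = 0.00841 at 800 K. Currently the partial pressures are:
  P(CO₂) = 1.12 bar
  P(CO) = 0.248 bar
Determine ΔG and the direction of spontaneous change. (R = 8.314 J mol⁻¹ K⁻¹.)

ΔG = 12.5 kJ/mol; the forward reaction is non-spontaneous

(C is a pure solid — omitted from Qₚ.)
Qₚ = P(CO)² / P(CO₂) = (0.248)² / (1.12) = 0.0549
ΔG = RT ln(Qₚ/Kₚ) = (8.314 J mol⁻¹ K⁻¹)(800 K) × ln(0.0549/0.00841)
   = (6.651 kJ/mol)(1.876) = 12.5 kJ/mol
ΔG > 0, so the forward reaction is non-spontaneous (proceeds in reverse).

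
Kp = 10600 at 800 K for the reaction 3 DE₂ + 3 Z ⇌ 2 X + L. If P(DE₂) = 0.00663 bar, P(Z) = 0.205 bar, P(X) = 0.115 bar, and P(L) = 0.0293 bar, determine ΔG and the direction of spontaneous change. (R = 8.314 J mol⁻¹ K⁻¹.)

Qp = P(X)²·P(L) / (P(DE₂)³·P(Z)³) = (0.115)²·(0.0293) / ((0.00663)³·(0.205)³) = 1.54×10⁵
ΔG = RT ln(Qp/Kp) = (8.314 J mol⁻¹ K⁻¹)(800 K) × ln(1.54×10⁵/10600)
   = (6.651 kJ/mol)(2.676) = 17.8 kJ/mol
ΔG > 0, so the forward reaction is non-spontaneous (proceeds in reverse).

ΔG = 17.8 kJ/mol; the forward reaction is non-spontaneous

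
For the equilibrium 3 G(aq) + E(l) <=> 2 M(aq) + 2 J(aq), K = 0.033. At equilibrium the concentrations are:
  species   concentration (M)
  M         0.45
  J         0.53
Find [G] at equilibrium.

[G] = 1.2 M

(E is a pure liquid — omitted from K.)
At equilibrium, K = [M]²·[J]² / [G]³ = 0.033.
(0.45)²·(0.53)² / ([G])³ = 0.033
[G]³ = 1.72 ⇒ [G] = 1.2 M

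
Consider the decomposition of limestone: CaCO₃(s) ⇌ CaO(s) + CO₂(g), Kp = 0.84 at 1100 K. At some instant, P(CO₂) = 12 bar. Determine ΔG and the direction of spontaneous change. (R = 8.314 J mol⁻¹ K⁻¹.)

ΔG = 24.3 kJ/mol; the forward reaction is non-spontaneous

(CaCO₃, CaO are pure solids — omitted from Qp.)
Qp = P(CO₂) = 12.0
ΔG = RT ln(Qp/Kp) = (8.314 J mol⁻¹ K⁻¹)(1100 K) × ln(12.0/0.84)
   = (9.145 kJ/mol)(2.659) = 24.3 kJ/mol
ΔG > 0, so the forward reaction is non-spontaneous (proceeds in reverse).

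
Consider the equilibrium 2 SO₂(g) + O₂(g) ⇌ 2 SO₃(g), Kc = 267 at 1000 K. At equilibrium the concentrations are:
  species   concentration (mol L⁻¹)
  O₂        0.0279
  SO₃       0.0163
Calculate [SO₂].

At equilibrium, Kc = [SO₃]² / ([SO₂]²·[O₂]) = 267.
(0.0163)² / (([SO₂])²·(0.0279)) = 267
[SO₂]² = 3.57e-5 ⇒ [SO₂] = 0.00597 mol L⁻¹

[SO₂] = 0.00597 mol L⁻¹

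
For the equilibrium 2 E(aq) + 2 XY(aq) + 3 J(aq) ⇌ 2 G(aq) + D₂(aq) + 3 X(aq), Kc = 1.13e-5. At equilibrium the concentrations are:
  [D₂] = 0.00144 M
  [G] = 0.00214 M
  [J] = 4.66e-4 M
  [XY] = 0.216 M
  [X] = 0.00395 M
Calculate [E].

[E] = 2.76 M

At equilibrium, Kc = [G]²·[D₂]·[X]³ / ([E]²·[XY]²·[J]³) = 1.13e-5.
(0.00214)²·(0.00144)·(0.00395)³ / (([E])²·(0.216)²·(4.66e-4)³) = 1.13e-5
[E]² = 7.62 ⇒ [E] = 2.76 M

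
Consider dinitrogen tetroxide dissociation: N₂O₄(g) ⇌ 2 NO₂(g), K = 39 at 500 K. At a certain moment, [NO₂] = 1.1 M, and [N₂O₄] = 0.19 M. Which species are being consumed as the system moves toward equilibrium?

Q = [NO₂]² / [N₂O₄] = (1.1)² / (0.19) = 6.4
Q = 6.4 < K = 39: net forward reaction.

N₂O₄ (reactants)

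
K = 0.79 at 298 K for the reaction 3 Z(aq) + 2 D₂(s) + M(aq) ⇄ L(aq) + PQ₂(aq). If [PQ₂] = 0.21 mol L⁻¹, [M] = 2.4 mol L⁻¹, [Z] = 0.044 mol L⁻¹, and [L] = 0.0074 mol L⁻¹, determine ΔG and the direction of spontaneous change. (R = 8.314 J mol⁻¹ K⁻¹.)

(D₂ is a pure solid — omitted from Q.)
Q = [L]·[PQ₂] / ([Z]³·[M]) = (0.0074)·(0.21) / ((0.044)³·(2.4)) = 7.60
ΔG = RT ln(Q/K) = (8.314 J mol⁻¹ K⁻¹)(298 K) × ln(7.60/0.79)
   = (2.478 kJ/mol)(2.264) = 5.61 kJ/mol
ΔG > 0, so the forward reaction is non-spontaneous (proceeds in reverse).

ΔG = 5.61 kJ/mol; the forward reaction is non-spontaneous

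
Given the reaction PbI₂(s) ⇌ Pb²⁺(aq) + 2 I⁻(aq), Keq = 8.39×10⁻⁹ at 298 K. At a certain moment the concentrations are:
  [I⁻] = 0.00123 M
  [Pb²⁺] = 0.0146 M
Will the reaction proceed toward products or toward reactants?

reverse (toward reactants)

(PbI₂ is a pure solid — omitted from Q.)
Q = [Pb²⁺]·[I⁻]² = (0.0146)·(0.00123)² = 2.21×10⁻⁸
Q = 2.21×10⁻⁸ > Keq = 8.39×10⁻⁹, so the reverse reaction proceeds.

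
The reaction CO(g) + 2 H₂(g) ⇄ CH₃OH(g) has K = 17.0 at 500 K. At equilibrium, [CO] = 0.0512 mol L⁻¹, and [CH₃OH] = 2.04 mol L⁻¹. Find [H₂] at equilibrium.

At equilibrium, K = [CH₃OH] / ([CO]·[H₂]²) = 17.0.
(2.04) / ((0.0512)·([H₂])²) = 17.0
[H₂]² = 2.34 ⇒ [H₂] = 1.53 mol L⁻¹

[H₂] = 1.53 mol L⁻¹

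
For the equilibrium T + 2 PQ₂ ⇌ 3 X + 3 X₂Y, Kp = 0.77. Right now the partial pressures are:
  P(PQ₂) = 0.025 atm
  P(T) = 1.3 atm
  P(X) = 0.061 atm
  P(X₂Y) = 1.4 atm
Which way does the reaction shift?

Qp = P(X)³·P(X₂Y)³ / (P(T)·P(PQ₂)²) = (0.061)³·(1.4)³ / ((1.3)·(0.025)²) = 0.77
Qp = 0.77 = Kp, so the system is already at equilibrium.

no net change (already at equilibrium)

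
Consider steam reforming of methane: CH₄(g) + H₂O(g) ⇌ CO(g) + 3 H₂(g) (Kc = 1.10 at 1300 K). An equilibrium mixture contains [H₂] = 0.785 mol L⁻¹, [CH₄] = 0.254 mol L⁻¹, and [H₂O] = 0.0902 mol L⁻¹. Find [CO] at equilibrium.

[CO] = 0.0521 mol L⁻¹

At equilibrium, Kc = [CO]·[H₂]³ / ([CH₄]·[H₂O]) = 1.10.
([CO])·(0.785)³ / ((0.254)·(0.0902)) = 1.10
[CO] = 0.0521 mol L⁻¹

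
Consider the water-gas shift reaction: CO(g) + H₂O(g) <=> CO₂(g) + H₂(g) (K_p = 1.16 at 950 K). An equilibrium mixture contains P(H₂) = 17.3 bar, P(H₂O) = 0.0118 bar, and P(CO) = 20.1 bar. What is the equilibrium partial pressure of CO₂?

At equilibrium, K_p = P(CO₂)·P(H₂) / (P(CO)·P(H₂O)) = 1.16.
(P(CO₂))·(17.3) / ((20.1)·(0.0118)) = 1.16
P(CO₂) = 0.0159 bar

P(CO₂) = 0.0159 bar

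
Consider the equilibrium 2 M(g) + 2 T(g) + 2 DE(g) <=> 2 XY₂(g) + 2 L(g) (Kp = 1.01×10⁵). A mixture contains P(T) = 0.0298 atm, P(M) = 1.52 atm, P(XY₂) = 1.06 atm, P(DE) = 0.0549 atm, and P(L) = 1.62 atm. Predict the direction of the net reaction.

reverse (toward reactants)

Qp = P(XY₂)²·P(L)² / (P(M)²·P(T)²·P(DE)²) = (1.06)²·(1.62)² / ((1.52)²·(0.0298)²·(0.0549)²) = 4.77×10⁵
Qp = 4.77×10⁵ > Kp = 1.01×10⁵, so the reverse reaction proceeds.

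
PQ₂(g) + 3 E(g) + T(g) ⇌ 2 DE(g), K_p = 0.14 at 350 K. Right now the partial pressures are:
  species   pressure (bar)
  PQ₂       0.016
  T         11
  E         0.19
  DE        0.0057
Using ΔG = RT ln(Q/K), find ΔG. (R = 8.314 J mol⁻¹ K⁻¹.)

ΔG = -4.80 kJ/mol

Q_p = P(DE)² / (P(PQ₂)·P(E)³·P(T)) = (0.0057)² / ((0.016)·(0.19)³·(11)) = 0.0269
ΔG = RT ln(Q_p/K_p) = (8.314 J mol⁻¹ K⁻¹)(350 K) × ln(0.0269/0.14)
   = (2.910 kJ/mol)(-1.650) = -4.80 kJ/mol
ΔG < 0, so the forward reaction is spontaneous (proceeds forward).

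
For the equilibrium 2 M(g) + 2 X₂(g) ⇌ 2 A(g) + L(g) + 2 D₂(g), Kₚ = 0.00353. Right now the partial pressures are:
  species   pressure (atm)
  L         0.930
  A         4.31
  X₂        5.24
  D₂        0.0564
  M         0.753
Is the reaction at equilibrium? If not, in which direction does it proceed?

no net change (already at equilibrium)

Qₚ = P(A)²·P(L)·P(D₂)² / (P(M)²·P(X₂)²) = (4.31)²·(0.930)·(0.0564)² / ((0.753)²·(5.24)²) = 0.00353
Qₚ = 0.00353 = Kₚ, so the system is already at equilibrium.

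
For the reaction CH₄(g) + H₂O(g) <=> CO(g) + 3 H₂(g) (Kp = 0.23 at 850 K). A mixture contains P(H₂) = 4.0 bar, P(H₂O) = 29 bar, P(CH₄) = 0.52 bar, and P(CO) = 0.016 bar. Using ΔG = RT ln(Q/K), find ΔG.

ΔG = -8.62 kJ/mol

Qp = P(CO)·P(H₂)³ / (P(CH₄)·P(H₂O)) = (0.016)·(4.0)³ / ((0.52)·(29)) = 0.0679
ΔG = RT ln(Qp/Kp) = (8.314 J mol⁻¹ K⁻¹)(850 K) × ln(0.0679/0.23)
   = (7.067 kJ/mol)(-1.220) = -8.62 kJ/mol
ΔG < 0, so the forward reaction is spontaneous (proceeds forward).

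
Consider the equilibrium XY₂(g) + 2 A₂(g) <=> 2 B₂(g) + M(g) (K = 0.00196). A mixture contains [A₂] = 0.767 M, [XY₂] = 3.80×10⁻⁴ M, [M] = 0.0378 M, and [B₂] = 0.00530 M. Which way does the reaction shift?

Q = [B₂]²·[M] / ([XY₂]·[A₂]²) = (0.00530)²·(0.0378) / ((3.80×10⁻⁴)·(0.767)²) = 0.00475
Q = 0.00475 > K = 0.00196, so the reverse reaction proceeds.

to the left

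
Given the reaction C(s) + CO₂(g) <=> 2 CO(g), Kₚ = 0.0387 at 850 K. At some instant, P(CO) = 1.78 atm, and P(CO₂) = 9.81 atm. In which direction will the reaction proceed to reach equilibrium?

(C is a pure solid — omitted from Qₚ.)
Qₚ = P(CO)² / P(CO₂) = (1.78)² / (9.81) = 0.323
Qₚ = 0.323 > Kₚ = 0.0387, so the reverse reaction proceeds.

reverse (toward reactants)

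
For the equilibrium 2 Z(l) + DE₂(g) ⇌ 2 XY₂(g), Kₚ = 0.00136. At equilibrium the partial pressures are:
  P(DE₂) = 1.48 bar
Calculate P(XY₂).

P(XY₂) = 0.0449 bar

(Z is a pure liquid — omitted from Kₚ.)
At equilibrium, Kₚ = P(XY₂)² / P(DE₂) = 0.00136.
(P(XY₂))² / (1.48) = 0.00136
P(XY₂)² = 0.00201 ⇒ P(XY₂) = 0.0449 bar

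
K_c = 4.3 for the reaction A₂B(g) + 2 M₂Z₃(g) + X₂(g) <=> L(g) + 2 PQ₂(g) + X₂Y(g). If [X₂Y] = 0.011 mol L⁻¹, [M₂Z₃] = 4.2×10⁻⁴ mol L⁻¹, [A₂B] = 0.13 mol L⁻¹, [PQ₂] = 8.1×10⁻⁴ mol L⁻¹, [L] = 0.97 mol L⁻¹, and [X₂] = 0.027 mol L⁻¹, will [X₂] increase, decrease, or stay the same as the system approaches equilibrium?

Q_c = [L]·[PQ₂]²·[X₂Y] / ([A₂B]·[M₂Z₃]²·[X₂]) = (0.97)·(8.1×10⁻⁴)²·(0.011) / ((0.13)·(4.2×10⁻⁴)²·(0.027)) = 11
Q_c = 11 > K_c = 4.3: net reverse reaction.
X₂ is a reactant, so it increases.

increase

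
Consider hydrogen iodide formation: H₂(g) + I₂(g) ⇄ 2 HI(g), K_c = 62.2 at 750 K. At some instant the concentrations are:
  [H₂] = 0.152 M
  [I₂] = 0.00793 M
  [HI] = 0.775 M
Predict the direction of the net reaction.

to the left

Q_c = [HI]² / ([H₂]·[I₂]) = (0.775)² / ((0.152)·(0.00793)) = 498
Q_c = 498 > K_c = 62.2, so the reverse reaction proceeds.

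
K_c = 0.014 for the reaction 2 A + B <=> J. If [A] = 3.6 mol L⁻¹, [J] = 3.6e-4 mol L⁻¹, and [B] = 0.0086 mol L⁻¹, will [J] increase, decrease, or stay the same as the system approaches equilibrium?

Q_c = [J] / ([A]²·[B]) = (3.6e-4) / ((3.6)²·(0.0086)) = 0.0032
Q_c = 0.0032 < K_c = 0.014: net forward reaction.
J is a product, so it increases.

increase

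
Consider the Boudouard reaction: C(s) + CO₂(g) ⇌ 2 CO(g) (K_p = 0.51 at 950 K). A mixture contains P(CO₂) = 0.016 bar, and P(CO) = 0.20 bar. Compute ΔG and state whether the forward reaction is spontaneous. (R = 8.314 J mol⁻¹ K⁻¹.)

ΔG = 12.6 kJ/mol; the forward reaction is non-spontaneous

(C is a pure solid — omitted from Q_p.)
Q_p = P(CO)² / P(CO₂) = (0.20)² / (0.016) = 2.50
ΔG = RT ln(Q_p/K_p) = (8.314 J mol⁻¹ K⁻¹)(950 K) × ln(2.50/0.51)
   = (7.898 kJ/mol)(1.590) = 12.6 kJ/mol
ΔG > 0, so the forward reaction is non-spontaneous (proceeds in reverse).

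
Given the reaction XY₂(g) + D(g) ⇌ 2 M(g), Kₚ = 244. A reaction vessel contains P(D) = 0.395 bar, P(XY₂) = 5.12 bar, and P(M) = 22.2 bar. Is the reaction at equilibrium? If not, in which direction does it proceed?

Qₚ = P(M)² / (P(XY₂)·P(D)) = (22.2)² / ((5.12)·(0.395)) = 244
Qₚ = 244 = Kₚ, so the system is already at equilibrium.

at equilibrium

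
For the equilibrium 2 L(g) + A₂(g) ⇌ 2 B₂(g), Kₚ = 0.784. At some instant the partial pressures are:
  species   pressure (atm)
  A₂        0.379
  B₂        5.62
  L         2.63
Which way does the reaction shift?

Qₚ = P(B₂)² / (P(L)²·P(A₂)) = (5.62)² / ((2.63)²·(0.379)) = 12.0
Qₚ = 12.0 > Kₚ = 0.784, so the reverse reaction proceeds.

in the reverse direction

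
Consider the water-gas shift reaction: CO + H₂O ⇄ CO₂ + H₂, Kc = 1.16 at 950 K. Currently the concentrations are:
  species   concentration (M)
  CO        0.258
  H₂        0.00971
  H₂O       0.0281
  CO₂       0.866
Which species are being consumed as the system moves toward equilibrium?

Qc = [CO₂]·[H₂] / ([CO]·[H₂O]) = (0.866)·(0.00971) / ((0.258)·(0.0281)) = 1.16
Qc = 1.16 = Kc; the system is at equilibrium.

none (at equilibrium)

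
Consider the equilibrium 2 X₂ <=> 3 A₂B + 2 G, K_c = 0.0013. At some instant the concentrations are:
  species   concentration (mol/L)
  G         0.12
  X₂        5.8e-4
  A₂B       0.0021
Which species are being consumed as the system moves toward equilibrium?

X₂ (reactants)

Q_c = [A₂B]³·[G]² / [X₂]² = (0.0021)³·(0.12)² / (5.8e-4)² = 4.0e-4
Q_c = 4.0e-4 < K_c = 0.0013: net forward reaction.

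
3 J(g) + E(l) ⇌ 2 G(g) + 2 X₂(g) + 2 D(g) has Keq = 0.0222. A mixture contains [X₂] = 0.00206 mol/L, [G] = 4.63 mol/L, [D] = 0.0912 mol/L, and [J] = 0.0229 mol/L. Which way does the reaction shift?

(E is a pure liquid — omitted from Q.)
Q = [G]²·[X₂]²·[D]² / [J]³ = (4.63)²·(0.00206)²·(0.0912)² / (0.0229)³ = 0.0630
Q = 0.0630 > Keq = 0.0222, so the reverse reaction proceeds.

to the left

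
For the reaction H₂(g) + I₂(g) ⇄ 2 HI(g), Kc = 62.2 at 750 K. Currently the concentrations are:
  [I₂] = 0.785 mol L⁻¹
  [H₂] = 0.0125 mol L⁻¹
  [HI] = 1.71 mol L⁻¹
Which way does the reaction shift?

reverse (toward reactants)

Qc = [HI]² / ([H₂]·[I₂]) = (1.71)² / ((0.0125)·(0.785)) = 298
Qc = 298 > Kc = 62.2, so the reverse reaction proceeds.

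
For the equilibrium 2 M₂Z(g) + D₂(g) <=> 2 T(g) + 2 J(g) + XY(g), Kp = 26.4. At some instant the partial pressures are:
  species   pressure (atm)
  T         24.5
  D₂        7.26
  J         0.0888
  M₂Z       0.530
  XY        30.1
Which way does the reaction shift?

reverse (toward reactants)

Qp = P(T)²·P(J)²·P(XY) / (P(M₂Z)²·P(D₂)) = (24.5)²·(0.0888)²·(30.1) / ((0.530)²·(7.26)) = 69.9
Qp = 69.9 > Kp = 26.4, so the reverse reaction proceeds.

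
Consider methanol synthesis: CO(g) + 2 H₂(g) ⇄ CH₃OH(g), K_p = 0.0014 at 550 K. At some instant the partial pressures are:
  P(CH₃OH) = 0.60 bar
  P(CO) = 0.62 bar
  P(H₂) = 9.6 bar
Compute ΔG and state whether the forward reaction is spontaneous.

ΔG = 9.21 kJ/mol; the forward reaction is non-spontaneous

Q_p = P(CH₃OH) / (P(CO)·P(H₂)²) = (0.60) / ((0.62)·(9.6)²) = 0.0105
ΔG = RT ln(Q_p/K_p) = (8.314 J mol⁻¹ K⁻¹)(550 K) × ln(0.0105/0.0014)
   = (4.573 kJ/mol)(2.015) = 9.21 kJ/mol
ΔG > 0, so the forward reaction is non-spontaneous (proceeds in reverse).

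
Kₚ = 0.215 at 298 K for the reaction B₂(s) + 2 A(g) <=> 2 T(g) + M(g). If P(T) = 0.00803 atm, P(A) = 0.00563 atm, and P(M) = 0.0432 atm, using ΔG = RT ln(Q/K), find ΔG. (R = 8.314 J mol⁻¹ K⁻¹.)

ΔG = -2.22 kJ/mol

(B₂ is a pure solid — omitted from Qₚ.)
Qₚ = P(T)²·P(M) / P(A)² = (0.00803)²·(0.0432) / (0.00563)² = 0.0879
ΔG = RT ln(Qₚ/Kₚ) = (8.314 J mol⁻¹ K⁻¹)(298 K) × ln(0.0879/0.215)
   = (2.478 kJ/mol)(-0.8944) = -2.22 kJ/mol
ΔG < 0, so the forward reaction is spontaneous (proceeds forward).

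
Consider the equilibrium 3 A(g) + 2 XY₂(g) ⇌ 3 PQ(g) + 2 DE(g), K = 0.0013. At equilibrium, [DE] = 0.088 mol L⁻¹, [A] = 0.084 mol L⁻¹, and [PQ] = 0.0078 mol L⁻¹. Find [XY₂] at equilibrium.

[XY₂] = 0.069 mol L⁻¹

At equilibrium, K = [PQ]³·[DE]² / ([A]³·[XY₂]²) = 0.0013.
(0.0078)³·(0.088)² / ((0.084)³·([XY₂])²) = 0.0013
[XY₂]² = 0.00477 ⇒ [XY₂] = 0.069 mol L⁻¹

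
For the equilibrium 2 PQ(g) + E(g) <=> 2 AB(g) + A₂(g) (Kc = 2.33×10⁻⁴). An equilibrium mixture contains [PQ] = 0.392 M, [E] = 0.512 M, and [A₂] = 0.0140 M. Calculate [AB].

[AB] = 0.0362 M

At equilibrium, Kc = [AB]²·[A₂] / ([PQ]²·[E]) = 2.33×10⁻⁴.
([AB])²·(0.0140) / ((0.392)²·(0.512)) = 2.33×10⁻⁴
[AB]² = 0.00131 ⇒ [AB] = 0.0362 M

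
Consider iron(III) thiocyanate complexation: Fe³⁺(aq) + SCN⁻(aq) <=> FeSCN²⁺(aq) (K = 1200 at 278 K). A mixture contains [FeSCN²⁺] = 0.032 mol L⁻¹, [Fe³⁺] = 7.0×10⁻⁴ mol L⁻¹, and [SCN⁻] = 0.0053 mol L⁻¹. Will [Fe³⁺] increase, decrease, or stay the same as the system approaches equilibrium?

Q = [FeSCN²⁺] / ([Fe³⁺]·[SCN⁻]) = (0.032) / ((7.0×10⁻⁴)·(0.0053)) = 8600
Q = 8600 > K = 1200: net reverse reaction.
Fe³⁺ is a reactant, so it increases.

increase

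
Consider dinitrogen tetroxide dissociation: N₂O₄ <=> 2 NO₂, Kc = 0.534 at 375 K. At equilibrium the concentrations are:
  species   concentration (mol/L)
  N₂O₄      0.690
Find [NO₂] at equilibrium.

[NO₂] = 0.607 mol/L

At equilibrium, Kc = [NO₂]² / [N₂O₄] = 0.534.
([NO₂])² / (0.690) = 0.534
[NO₂]² = 0.368 ⇒ [NO₂] = 0.607 mol/L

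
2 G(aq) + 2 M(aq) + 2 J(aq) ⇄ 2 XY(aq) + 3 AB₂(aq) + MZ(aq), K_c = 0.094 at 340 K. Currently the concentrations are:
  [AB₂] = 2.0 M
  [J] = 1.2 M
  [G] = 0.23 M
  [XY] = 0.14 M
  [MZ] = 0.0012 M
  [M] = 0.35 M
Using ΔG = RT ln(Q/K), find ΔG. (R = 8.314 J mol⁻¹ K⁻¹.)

Q_c = [XY]²·[AB₂]³·[MZ] / ([G]²·[M]²·[J]²) = (0.14)²·(2.0)³·(0.0012) / ((0.23)²·(0.35)²·(1.2)²) = 0.0202
ΔG = RT ln(Q_c/K_c) = (8.314 J mol⁻¹ K⁻¹)(340 K) × ln(0.0202/0.094)
   = (2.827 kJ/mol)(-1.538) = -4.35 kJ/mol
ΔG < 0, so the forward reaction is spontaneous (proceeds forward).

ΔG = -4.35 kJ/mol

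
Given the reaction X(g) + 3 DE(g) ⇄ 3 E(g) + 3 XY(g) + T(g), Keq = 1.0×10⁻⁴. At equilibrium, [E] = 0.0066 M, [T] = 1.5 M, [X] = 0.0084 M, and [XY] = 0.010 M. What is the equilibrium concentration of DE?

[DE] = 0.0080 M

At equilibrium, Keq = [E]³·[XY]³·[T] / ([X]·[DE]³) = 1.0×10⁻⁴.
(0.0066)³·(0.010)³·(1.5) / ((0.0084)·([DE])³) = 1.0×10⁻⁴
[DE]³ = 5.13×10⁻⁷ ⇒ [DE] = 0.0080 M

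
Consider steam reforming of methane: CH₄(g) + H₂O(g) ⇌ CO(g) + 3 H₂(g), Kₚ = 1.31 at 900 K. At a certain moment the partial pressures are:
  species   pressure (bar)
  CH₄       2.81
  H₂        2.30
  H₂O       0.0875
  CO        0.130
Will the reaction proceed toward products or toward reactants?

Qₚ = P(CO)·P(H₂)³ / (P(CH₄)·P(H₂O)) = (0.130)·(2.30)³ / ((2.81)·(0.0875)) = 6.43
Qₚ = 6.43 > Kₚ = 1.31, so the reverse reaction proceeds.

to the left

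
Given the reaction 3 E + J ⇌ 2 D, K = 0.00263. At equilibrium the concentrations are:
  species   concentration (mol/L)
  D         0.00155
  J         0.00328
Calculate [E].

At equilibrium, K = [D]² / ([E]³·[J]) = 0.00263.
(0.00155)² / (([E])³·(0.00328)) = 0.00263
[E]³ = 0.279 ⇒ [E] = 0.653 mol/L

[E] = 0.653 mol/L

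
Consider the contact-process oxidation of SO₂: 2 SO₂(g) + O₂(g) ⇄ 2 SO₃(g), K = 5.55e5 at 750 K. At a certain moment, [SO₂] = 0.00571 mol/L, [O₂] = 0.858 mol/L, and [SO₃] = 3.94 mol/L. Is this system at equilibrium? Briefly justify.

Q = [SO₃]² / ([SO₂]²·[O₂]) = (3.94)² / ((0.00571)²·(0.858)) = 5.55e5
Q = 5.55e5 = K; the system is at equilibrium.

yes, at equilibrium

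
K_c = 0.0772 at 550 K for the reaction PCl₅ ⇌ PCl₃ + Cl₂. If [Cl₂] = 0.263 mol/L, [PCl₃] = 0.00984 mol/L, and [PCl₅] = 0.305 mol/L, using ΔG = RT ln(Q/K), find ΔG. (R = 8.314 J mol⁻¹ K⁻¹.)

Q_c = [PCl₃]·[Cl₂] / [PCl₅] = (0.00984)·(0.263) / (0.305) = 0.00848
ΔG = RT ln(Q_c/K_c) = (8.314 J mol⁻¹ K⁻¹)(550 K) × ln(0.00848/0.0772)
   = (4.573 kJ/mol)(-2.209) = -10.1 kJ/mol
ΔG < 0, so the forward reaction is spontaneous (proceeds forward).

ΔG = -10.1 kJ/mol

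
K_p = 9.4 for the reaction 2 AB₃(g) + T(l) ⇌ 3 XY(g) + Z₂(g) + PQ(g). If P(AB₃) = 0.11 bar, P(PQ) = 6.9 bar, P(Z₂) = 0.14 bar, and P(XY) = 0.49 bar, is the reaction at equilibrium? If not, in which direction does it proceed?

at equilibrium

(T is a pure liquid — omitted from Q_p.)
Q_p = P(XY)³·P(Z₂)·P(PQ) / P(AB₃)² = (0.49)³·(0.14)·(6.9) / (0.11)² = 9.4
Q_p = 9.4 = K_p, so the system is already at equilibrium.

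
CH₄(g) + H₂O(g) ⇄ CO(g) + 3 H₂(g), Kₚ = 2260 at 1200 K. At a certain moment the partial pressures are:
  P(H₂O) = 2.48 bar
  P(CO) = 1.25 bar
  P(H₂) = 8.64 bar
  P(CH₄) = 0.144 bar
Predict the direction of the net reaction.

Qₚ = P(CO)·P(H₂)³ / (P(CH₄)·P(H₂O)) = (1.25)·(8.64)³ / ((0.144)·(2.48)) = 2260
Qₚ = 2260 = Kₚ, so the system is already at equilibrium.

at equilibrium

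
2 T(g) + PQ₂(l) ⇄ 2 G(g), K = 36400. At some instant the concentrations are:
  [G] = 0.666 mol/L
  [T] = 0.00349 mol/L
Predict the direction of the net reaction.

neither direction; the system is at equilibrium

(PQ₂ is a pure liquid — omitted from Q.)
Q = [G]² / [T]² = (0.666)² / (0.00349)² = 36400
Q = 36400 = K, so the system is already at equilibrium.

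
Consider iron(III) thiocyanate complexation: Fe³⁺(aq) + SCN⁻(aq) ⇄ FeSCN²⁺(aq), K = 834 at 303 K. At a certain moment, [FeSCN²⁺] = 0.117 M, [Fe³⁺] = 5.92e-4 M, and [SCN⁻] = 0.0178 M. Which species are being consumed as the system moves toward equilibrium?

FeSCN²⁺ (products)

Q = [FeSCN²⁺] / ([Fe³⁺]·[SCN⁻]) = (0.117) / ((5.92e-4)·(0.0178)) = 11100
Q = 11100 > K = 834: net reverse reaction.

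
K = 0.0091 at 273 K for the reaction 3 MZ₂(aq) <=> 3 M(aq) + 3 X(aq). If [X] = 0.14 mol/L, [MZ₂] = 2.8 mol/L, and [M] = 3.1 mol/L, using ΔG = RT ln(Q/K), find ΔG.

ΔG = -2.03 kJ/mol

Q = [M]³·[X]³ / [MZ₂]³ = (3.1)³·(0.14)³ / (2.8)³ = 0.00372
ΔG = RT ln(Q/K) = (8.314 J mol⁻¹ K⁻¹)(273 K) × ln(0.00372/0.0091)
   = (2.270 kJ/mol)(-0.8946) = -2.03 kJ/mol
ΔG < 0, so the forward reaction is spontaneous (proceeds forward).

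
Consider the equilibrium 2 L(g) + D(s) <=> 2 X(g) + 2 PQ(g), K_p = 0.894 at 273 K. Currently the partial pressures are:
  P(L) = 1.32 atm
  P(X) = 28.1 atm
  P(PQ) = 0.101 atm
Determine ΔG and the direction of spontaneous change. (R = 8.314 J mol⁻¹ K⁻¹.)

ΔG = 3.73 kJ/mol; the forward reaction is non-spontaneous

(D is a pure solid — omitted from Q_p.)
Q_p = P(X)²·P(PQ)² / P(L)² = (28.1)²·(0.101)² / (1.32)² = 4.62
ΔG = RT ln(Q_p/K_p) = (8.314 J mol⁻¹ K⁻¹)(273 K) × ln(4.62/0.894)
   = (2.270 kJ/mol)(1.642) = 3.73 kJ/mol
ΔG > 0, so the forward reaction is non-spontaneous (proceeds in reverse).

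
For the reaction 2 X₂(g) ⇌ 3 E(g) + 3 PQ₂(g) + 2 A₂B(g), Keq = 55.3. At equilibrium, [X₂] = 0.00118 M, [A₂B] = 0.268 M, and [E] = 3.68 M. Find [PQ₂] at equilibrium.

[PQ₂] = 0.0278 M

At equilibrium, Keq = [E]³·[PQ₂]³·[A₂B]² / [X₂]² = 55.3.
(3.68)³·([PQ₂])³·(0.268)² / (0.00118)² = 55.3
[PQ₂]³ = 2.15×10⁻⁵ ⇒ [PQ₂] = 0.0278 M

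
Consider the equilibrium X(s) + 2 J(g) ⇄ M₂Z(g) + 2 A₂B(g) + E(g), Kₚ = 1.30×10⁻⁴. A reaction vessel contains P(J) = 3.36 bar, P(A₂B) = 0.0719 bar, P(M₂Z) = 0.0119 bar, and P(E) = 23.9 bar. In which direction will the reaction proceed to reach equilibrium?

no net change (already at equilibrium)

(X is a pure solid — omitted from Qₚ.)
Qₚ = P(M₂Z)·P(A₂B)²·P(E) / P(J)² = (0.0119)·(0.0719)²·(23.9) / (3.36)² = 1.30×10⁻⁴
Qₚ = 1.30×10⁻⁴ = Kₚ, so the system is already at equilibrium.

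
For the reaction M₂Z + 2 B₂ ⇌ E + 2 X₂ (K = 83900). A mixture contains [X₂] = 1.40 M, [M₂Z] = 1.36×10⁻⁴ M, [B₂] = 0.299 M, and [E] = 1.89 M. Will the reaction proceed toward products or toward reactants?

to the left

Q = [E]·[X₂]² / ([M₂Z]·[B₂]²) = (1.89)·(1.40)² / ((1.36×10⁻⁴)·(0.299)²) = 3.05×10⁵
Q = 3.05×10⁵ > K = 83900, so the reverse reaction proceeds.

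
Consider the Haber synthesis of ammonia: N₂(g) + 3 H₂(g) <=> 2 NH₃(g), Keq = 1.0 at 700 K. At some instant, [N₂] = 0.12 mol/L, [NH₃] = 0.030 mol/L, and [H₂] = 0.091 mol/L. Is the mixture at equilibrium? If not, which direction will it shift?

Q = [NH₃]² / ([N₂]·[H₂]³) = (0.030)² / ((0.12)·(0.091)³) = 10
Q = 10 > Keq = 1.0: net reverse reaction.

no; Q > K, reaction proceeds in reverse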